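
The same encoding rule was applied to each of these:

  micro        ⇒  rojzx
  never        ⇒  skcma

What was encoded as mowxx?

In micro: m→r is +5, i→o is +6, c→j is +7, r→z is +8 — the shift increases by 1 each position. Each letter shifts forward by (position + 5), i.e. 5, 6, 7, … — the shift grows by one for each successive letter.
Undoing it on mowxx: m−5=h, o−6=i, w−7=p, x−8=p, x−9=o.

hippo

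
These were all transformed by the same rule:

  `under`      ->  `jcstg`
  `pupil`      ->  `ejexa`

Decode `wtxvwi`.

Every letter moves 15 places later in the alphabet, wrapping around z→a.
Reversing it on wtxvwi: w−15=h, t−15=e, x−15=i, v−15=g, w−15=h, i−15=t.

height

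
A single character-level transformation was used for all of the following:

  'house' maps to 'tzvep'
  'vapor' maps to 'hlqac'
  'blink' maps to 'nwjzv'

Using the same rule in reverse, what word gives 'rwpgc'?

flour

The shifts repeat in a cycle of length 3: positions 0,1,… shift by +12, +11, +1, then the pattern repeats.
Reversing it on rwpgc: r−12=f, w−11=l, p−1=o, g−12=u, c−11=r.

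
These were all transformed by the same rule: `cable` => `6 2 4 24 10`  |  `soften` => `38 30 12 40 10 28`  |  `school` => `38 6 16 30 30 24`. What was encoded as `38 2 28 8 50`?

sandy

Each letter becomes 2×(its alphabet position, a=1..z=26).
Undoing it on 38 2 28 8 50: 38→(38−0)÷2=19=s, 2→(2−0)÷2=1=a, 28→(28−0)÷2=14=n, 8→(8−0)÷2=4=d, 50→(50−0)÷2=25=y.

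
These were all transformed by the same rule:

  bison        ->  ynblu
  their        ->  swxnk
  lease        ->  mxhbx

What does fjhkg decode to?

b(1)→y(24) and i(8)→n(13) fit y≡17x+7 (mod 26); the inverse of 17 mod 26 is 23. Each letter's alphabet position (a=0..z=25) is mapped through 17·x+7 mod 26 — an affine cipher.
Undoing it on fjhkg: f(5)→23·(5−7)≡6=g; j(9)→23·(9−7)≡20=u; h(7)→23·(7−7)≡0=a; k(10)→23·(10−7)≡17=r; g(6)→23·(6−7)≡3=d (all mod 26).

guard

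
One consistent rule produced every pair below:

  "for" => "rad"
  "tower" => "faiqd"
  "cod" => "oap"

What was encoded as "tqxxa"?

Compare letters: f→r is +12, o→a is +12, r→d is +12 — a constant shift. This is a Caesar cipher with shift 12.
Decoding tqxxa: t−12=h, q−12=e, x−12=l, x−12=l, a−12=o.

hello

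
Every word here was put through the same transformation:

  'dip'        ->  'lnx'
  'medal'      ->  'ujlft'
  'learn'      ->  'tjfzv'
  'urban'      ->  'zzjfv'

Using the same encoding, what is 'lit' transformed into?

tnb

The shift depends on letter class: consonant d→l is +8, but vowel i→n is +5. Vowels shift forward by 5 and consonants shift forward by 8.
Applying it to lit: l(cons)+8=t, i(vowel)+5=n, t(cons)+8=b.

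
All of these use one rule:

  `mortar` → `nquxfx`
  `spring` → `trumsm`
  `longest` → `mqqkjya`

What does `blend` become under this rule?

The shift increases by 1 at each position, starting from +1: 1, 2, 3, ….
For blend: b+1=c, l+2=n, e+3=h, n+4=r, d+5=i.

cnhri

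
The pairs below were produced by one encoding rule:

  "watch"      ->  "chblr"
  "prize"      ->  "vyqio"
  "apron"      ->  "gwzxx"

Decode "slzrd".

merit

In watch: w→c is +6, a→h is +7, t→b is +8, c→l is +9 — the shift increases by 1 each position. Each letter shifts forward by (position + 6), i.e. 6, 7, 8, … — the shift grows by one for each successive letter.
Reversing it on slzrd: s−6=m, l−7=e, z−8=r, r−9=i, d−10=t.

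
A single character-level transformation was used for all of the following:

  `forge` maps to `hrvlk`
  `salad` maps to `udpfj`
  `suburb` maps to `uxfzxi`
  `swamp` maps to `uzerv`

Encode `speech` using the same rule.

In forge: f→h is +2, o→r is +3, r→v is +4, g→l is +5 — the shift increases by 1 each position. The shift increases by 1 at each position, starting from +2: 2, 3, 4, ….
For speech: s+2=u, p+3=s, e+4=i, e+5=j, c+6=i, h+7=o.

usijio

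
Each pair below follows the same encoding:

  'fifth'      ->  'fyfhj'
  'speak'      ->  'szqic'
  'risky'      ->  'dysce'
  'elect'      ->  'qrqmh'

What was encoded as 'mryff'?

f(5)→f(5) and i(8)→y(24) fit y≡15x+8 (mod 26); the inverse of 15 mod 26 is 7. This is an affine cipher: with a=0,…,z=25, each position x becomes (15x+8) mod 26.
Reversing it on mryff: m(12)→7·(12−8)≡2=c; r(17)→7·(17−8)≡11=l; y(24)→7·(24−8)≡8=i; f(5)→7·(5−8)≡5=f; f(5)→7·(5−8)≡5=f (all mod 26).

cliff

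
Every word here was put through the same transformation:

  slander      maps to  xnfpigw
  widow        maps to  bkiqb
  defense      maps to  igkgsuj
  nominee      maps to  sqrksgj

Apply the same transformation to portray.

Shifts by position in slander: pos 0: s→x (+5), pos 1: l→n (+2), pos 2: a→f (+5), pos 3: n→p (+2) — repeating every 2. The shifts repeat in a cycle of length 2: positions 0,1,… shift by +5, +2, then the pattern repeats.
On portray: p+5=u, o+2=q, r+5=w, t+2=v, r+5=w, a+2=c, y+5=d.

uqwvwcd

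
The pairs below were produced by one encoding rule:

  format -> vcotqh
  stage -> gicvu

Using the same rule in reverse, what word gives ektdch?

Two steps: reverse the string, then apply a Caesar shift of +2.
Decoding ektdch: shift back: e−2=c, k−2=i, t−2=r, d−2=b, c−2=a, h−2=f → cirbaf; then reverse → fabric.

fabric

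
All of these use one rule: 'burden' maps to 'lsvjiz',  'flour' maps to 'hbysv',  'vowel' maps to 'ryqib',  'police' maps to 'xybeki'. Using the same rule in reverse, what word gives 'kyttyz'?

cotton

b(1)→l(11) and u(20)→s(18) fit y≡25x+12 (mod 26); the inverse of 25 mod 26 is 25. This is an affine cipher: with a=0,…,z=25, each position x becomes (25x+12) mod 26.
Decoding kyttyz: k(10)→25·(10−12)≡2=c; y(24)→25·(24−12)≡14=o; t(19)→25·(19−12)≡19=t; t(19)→25·(19−12)≡19=t; y(24)→25·(24−12)≡14=o; z(25)→25·(25−12)≡13=n (all mod 26).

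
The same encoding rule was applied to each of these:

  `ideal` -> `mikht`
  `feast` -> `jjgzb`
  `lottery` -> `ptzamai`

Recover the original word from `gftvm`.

In ideal: i→m is +4, d→i is +5, e→k is +6, a→h is +7 — the shift increases by 1 each position. Letter i (0-indexed) is shifted by i+4, so successive shifts are 4, 5, 6, ….
Undoing it on gftvm: g−4=c, f−5=a, t−6=n, v−7=o, m−8=e.

canoe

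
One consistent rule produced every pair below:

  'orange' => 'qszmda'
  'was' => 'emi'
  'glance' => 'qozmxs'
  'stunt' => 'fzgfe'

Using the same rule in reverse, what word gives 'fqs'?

The output letters match the input read backwards, each shifted +12: orange reversed is egnaro. Read the word backwards and shift each letter +12.
Reversing it on fqs: shift back: f−12=t, q−12=e, s−12=g → teg; then reverse → get.

get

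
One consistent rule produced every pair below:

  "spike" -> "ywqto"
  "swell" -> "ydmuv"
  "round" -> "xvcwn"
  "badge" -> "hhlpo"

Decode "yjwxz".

In spike: s→y is +6, p→w is +7, i→q is +8, k→t is +9 — the shift increases by 1 each position. Letter i (0-indexed) is shifted by i+6, so successive shifts are 6, 7, 8, ….
Undoing it on yjwxz: y−6=s, j−7=c, w−8=o, x−9=o, z−10=p.

scoop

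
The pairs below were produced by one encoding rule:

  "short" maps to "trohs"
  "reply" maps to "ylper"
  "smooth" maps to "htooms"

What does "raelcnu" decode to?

The output letters match the input read backwards: short reversed is trohs. The word is simply reversed.
Decoding raelcnu: then reverse → unclear.

unclear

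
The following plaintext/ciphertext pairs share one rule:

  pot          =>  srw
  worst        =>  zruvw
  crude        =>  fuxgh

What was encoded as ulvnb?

Compare letters: p→s is +3, o→r is +3, t→w is +3 — a constant shift. This is a Caesar cipher with shift 3.
Decoding ulvnb: u−3=r, l−3=i, v−3=s, n−3=k, b−3=y.

risky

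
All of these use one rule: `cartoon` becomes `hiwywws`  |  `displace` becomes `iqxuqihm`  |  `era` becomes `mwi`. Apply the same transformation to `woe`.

The shift depends on letter class: consonant c→h is +5, but vowel a→i is +8. The rule splits by letter class: vowels +8, consonants +5.
Applying it to woe: w(cons)+5=b, o(vowel)+8=w, e(vowel)+8=m.

bwm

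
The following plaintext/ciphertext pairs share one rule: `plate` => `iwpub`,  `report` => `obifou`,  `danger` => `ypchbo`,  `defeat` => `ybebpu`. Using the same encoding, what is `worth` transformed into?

p(15)→i(8) and l(11)→w(22) fit y≡3x+15 (mod 26); the inverse of 3 mod 26 is 9. Each letter's alphabet position (a=0..z=25) is mapped through 3·x+15 mod 26 — an affine cipher.
For worth: w(22)→3·22+15≡3=d; o(14)→3·14+15≡5=f; r(17)→3·17+15≡14=o; t(19)→3·19+15≡20=u; h(7)→3·7+15≡10=k (all mod 26).

dfouk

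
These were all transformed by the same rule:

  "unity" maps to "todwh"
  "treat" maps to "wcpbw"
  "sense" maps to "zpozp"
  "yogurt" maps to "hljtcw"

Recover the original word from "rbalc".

major

Each letter's alphabet position (a=0..z=25) is mapped through 23·x+1 mod 26 — an affine cipher.
Undoing it on rbalc: r(17)→17·(17−1)≡12=m; b(1)→17·(1−1)≡0=a; a(0)→17·(0−1)≡9=j; l(11)→17·(11−1)≡14=o; c(2)→17·(2−1)≡17=r (all mod 26).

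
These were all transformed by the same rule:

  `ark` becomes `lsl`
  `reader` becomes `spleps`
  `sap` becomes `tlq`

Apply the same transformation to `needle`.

oppemp

The shift depends on letter class: consonant r→s is +1, but vowel a→l is +11. The rule splits by letter class: vowels +11, consonants +1.
For needle: n(cons)+1=o, e(vowel)+11=p, e(vowel)+11=p, d(cons)+1=e, l(cons)+1=m, e(vowel)+11=p.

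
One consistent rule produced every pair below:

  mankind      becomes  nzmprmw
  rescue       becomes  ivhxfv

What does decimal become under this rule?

wvxrnzo

Each pair mirrors across the alphabet (m↔n, a↔z, n↔m): positions sum to 25. Each letter is replaced by its mirror in the alphabet: a↔z, b↔y, c↔x, and so on (the Atbash cipher).
On decimal: d↔w, e↔v, c↔x, i↔r, m↔n, a↔z, l↔o.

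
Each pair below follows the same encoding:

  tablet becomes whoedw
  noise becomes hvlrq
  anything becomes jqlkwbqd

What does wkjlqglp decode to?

The output letters match the input read backwards, each shifted +3: tablet reversed is telbat. Two steps: reverse the string, then apply a Caesar shift of +3.
Reversing it on wkjlqglp: shift back: w−3=t, k−3=h, j−3=g, l−3=i, q−3=n, g−3=d, l−3=i, p−3=m → thgindim; then reverse → midnight.

midnight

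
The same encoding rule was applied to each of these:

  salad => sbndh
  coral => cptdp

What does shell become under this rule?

sigop

In salad: s→s is +0, a→b is +1, l→n is +2, a→d is +3 — the shift increases by 1 each position. The shift increases by 1 at each position, starting from +0: 0, 1, 2, ….
On shell: s+0=s, h+1=i, e+2=g, l+3=o, l+4=p.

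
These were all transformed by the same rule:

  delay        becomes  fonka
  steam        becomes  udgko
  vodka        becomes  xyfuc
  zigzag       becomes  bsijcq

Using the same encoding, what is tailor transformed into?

It's a Vigenère-style cipher with numeric key [2,10]: position i shifts by key[i mod 2].
Applying it to tailor: t+2=v, a+10=k, i+2=k, l+10=v, o+2=q, r+10=b.

vkkvqb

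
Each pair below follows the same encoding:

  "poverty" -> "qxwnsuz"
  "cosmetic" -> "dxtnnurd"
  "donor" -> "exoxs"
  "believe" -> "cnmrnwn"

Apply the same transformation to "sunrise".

tdosrtn

The shift depends on letter class: consonant p→q is +1, but vowel o→x is +9. The rule splits by letter class: vowels +9, consonants +1.
On sunrise: s(cons)+1=t, u(vowel)+9=d, n(cons)+1=o, r(cons)+1=s, i(vowel)+9=r, s(cons)+1=t, e(vowel)+9=n.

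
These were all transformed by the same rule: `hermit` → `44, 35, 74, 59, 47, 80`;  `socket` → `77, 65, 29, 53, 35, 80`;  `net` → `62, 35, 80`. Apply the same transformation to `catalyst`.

29, 23, 80, 23, 56, 95, 77, 80

With a=1..z=26, the number is 3·pos + 20.
On catalyst: c=3→29, a=1→23, t=20→80, a=1→23, l=12→56, y=25→95, s=19→77, t=20→80.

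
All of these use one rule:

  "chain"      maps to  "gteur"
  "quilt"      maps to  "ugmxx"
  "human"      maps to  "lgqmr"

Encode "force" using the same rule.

Shifts by position in chain: pos 0: c→g (+4), pos 1: h→t (+12), pos 2: a→e (+4), pos 3: i→u (+12) — repeating every 2. The shifts repeat in a cycle of length 2: positions 0,1,… shift by +4, +12, then the pattern repeats.
Applying it to force: f+4=j, o+12=a, r+4=v, c+12=o, e+4=i.

javoi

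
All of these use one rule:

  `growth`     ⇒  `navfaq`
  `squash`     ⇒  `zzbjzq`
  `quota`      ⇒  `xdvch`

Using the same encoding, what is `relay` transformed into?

Shifts by position in growth: pos 0: g→n (+7), pos 1: r→a (+9), pos 2: o→v (+7), pos 3: w→f (+9) — repeating every 2. It's a Vigenère-style cipher with numeric key [7,9]: position i shifts by key[i mod 2].
Applying it to relay: r+7=y, e+9=n, l+7=s, a+9=j, y+7=f.

ynsjf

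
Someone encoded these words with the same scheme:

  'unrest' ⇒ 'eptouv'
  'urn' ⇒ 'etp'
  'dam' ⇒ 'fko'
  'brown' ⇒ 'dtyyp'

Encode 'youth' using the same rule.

The shift depends on letter class: consonant n→p is +2, but vowel u→e is +10. The rule splits by letter class: vowels +10, consonants +2.
For youth: y(cons)+2=a, o(vowel)+10=y, u(vowel)+10=e, t(cons)+2=v, h(cons)+2=j.

ayevj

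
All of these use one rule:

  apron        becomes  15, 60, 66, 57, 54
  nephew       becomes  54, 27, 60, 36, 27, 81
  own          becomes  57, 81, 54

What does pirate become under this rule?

a(#1)→15 and p(#16)→60: differences scale by 3, so n = 3·pos + 12. The formula is n = 3×(alphabet index, a=1) + 12.
For pirate: p=16→60, i=9→39, r=18→66, a=1→15, t=20→72, e=5→27.

60, 39, 66, 15, 72, 27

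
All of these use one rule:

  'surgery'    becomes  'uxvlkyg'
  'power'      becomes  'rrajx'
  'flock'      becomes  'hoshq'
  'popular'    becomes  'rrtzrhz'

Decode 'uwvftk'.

Each letter shifts forward by (position + 2), i.e. 2, 3, 4, … — the shift grows by one for each successive letter.
Undoing it on uwvftk: u−2=s, w−3=t, v−4=r, f−5=a, t−6=n, k−7=d.

strand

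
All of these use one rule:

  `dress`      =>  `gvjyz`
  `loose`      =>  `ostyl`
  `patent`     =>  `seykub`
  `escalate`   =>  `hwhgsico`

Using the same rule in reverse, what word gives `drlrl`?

Each letter shifts forward by (position + 3), i.e. 3, 4, 5, … — the shift grows by one for each successive letter.
Reversing it on drlrl: d−3=a, r−4=n, l−5=g, r−6=l, l−7=e.

angle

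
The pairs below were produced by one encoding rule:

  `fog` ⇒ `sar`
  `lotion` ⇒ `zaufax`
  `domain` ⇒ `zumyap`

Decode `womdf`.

The output letters match the input read backwards, each shifted +12: fog reversed is gof. Two steps: reverse the string, then apply a Caesar shift of +12.
Decoding womdf: shift back: w−12=k, o−12=c, m−12=a, d−12=r, f−12=t → kcart; then reverse → track.

track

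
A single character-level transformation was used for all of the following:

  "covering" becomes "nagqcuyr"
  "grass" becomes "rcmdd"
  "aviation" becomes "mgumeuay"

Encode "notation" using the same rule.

The shift depends on letter class: consonant c→n is +11, but vowel o→a is +12. The rule splits by letter class: vowels +12, consonants +11.
Applying it to notation: n(cons)+11=y, o(vowel)+12=a, t(cons)+11=e, a(vowel)+12=m, t(cons)+11=e, i(vowel)+12=u, o(vowel)+12=a, n(cons)+11=y.

yaemeuay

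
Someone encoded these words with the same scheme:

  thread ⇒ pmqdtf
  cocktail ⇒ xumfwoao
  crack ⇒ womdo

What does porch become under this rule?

todab

The output letters match the input read backwards, each shifted +12: thread reversed is daerht. The word is reversed, then every letter is shifted forward by 12.
On porch: reverse → hcrop; then shift: h+12=t, c+12=o, r+12=d, o+12=a, p+12=b.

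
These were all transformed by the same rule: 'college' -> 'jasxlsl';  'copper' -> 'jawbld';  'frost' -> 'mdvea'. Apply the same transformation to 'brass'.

The shifts repeat in a cycle of length 2: positions 0,1,… shift by +7, +12, then the pattern repeats.
Applying it to brass: b+7=i, r+12=d, a+7=h, s+12=e, s+7=z.

idhez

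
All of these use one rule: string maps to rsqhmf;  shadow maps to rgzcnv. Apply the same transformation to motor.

lnsnq

Compare letters: s→r is +25, t→s is +25, r→q is +25 — a constant shift. This is a Caesar cipher with shift 25.
On motor: m+25=l, o+25=n, t+25=s, o+25=n, r+25=q.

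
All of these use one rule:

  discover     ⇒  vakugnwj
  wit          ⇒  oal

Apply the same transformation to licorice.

Compare letters: d→v is +18, i→a is +18, s→k is +18 — a constant shift. It's a constant shift of +18 (ROT18).
Applying it to licorice: l+18=d, i+18=a, c+18=u, o+18=g, r+18=j, i+18=a, c+18=u, e+18=w.

daugjauw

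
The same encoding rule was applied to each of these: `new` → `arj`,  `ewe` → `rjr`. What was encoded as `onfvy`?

basil

Compare letters: n→a is +13, e→r is +13, w→j is +13 — a constant shift. Every letter moves 13 places later in the alphabet, wrapping around z→a.
Reversing it on onfvy: o−13=b, n−13=a, f−13=s, v−13=i, y−13=l.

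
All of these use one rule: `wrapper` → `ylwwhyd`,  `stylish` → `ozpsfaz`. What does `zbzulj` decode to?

census

The word is reversed, then every letter is shifted forward by 7.
Undoing it on zbzulj: shift back: z−7=s, b−7=u, z−7=s, u−7=n, l−7=e, j−7=c → susnec; then reverse → census.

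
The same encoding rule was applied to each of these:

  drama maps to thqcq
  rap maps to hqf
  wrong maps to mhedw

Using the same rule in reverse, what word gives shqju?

crate

Compare letters: d→t is +16, r→h is +16, a→q is +16 — a constant shift. It's a constant shift of +16 (ROT16).
Decoding shqju: s−16=c, h−16=r, q−16=a, j−16=t, u−16=e.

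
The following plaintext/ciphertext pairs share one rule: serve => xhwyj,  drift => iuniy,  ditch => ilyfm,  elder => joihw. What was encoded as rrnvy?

It's a Vigenère-style cipher with numeric key [5,3]: position i shifts by key[i mod 2].
Undoing it on rrnvy: r−5=m, r−3=o, n−5=i, v−3=s, y−5=t.

moist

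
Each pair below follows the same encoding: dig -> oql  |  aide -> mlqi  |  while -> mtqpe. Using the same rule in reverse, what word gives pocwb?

tough

Read the word backwards and shift each letter +8.
Reversing it on pocwb: shift back: p−8=h, o−8=g, c−8=u, w−8=o, b−8=t → hguot; then reverse → tough.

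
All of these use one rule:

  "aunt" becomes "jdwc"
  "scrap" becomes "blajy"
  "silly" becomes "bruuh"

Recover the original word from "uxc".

This is a Caesar cipher with shift 9.
Decoding uxc: u−9=l, x−9=o, c−9=t.

lot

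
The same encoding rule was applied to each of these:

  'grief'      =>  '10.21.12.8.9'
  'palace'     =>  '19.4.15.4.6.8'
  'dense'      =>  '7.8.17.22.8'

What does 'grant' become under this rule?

Each letter is replaced by its alphabet position (a=1..z=26) + 3.
On grant: g=7→10, r=18→21, a=1→4, n=14→17, t=20→23.

10.21.4.17.23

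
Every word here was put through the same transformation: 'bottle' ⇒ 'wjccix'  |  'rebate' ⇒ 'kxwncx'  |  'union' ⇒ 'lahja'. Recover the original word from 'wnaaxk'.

banner

b(1)→w(22) and o(14)→j(9) fit y≡9x+13 (mod 26); the inverse of 9 mod 26 is 3. This is an affine cipher: with a=0,…,z=25, each position x becomes (9x+13) mod 26.
Undoing it on wnaaxk: w(22)→3·(22−13)≡1=b; n(13)→3·(13−13)≡0=a; a(0)→3·(0−13)≡13=n; a(0)→3·(0−13)≡13=n; x(23)→3·(23−13)≡4=e; k(10)→3·(10−13)≡17=r (all mod 26).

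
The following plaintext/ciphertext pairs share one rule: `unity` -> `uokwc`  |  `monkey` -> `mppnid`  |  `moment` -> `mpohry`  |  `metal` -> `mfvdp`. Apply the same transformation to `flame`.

fmcpi

In unity: u→u is +0, n→o is +1, i→k is +2, t→w is +3 — the shift increases by 1 each position. Letter i (0-indexed) is shifted by i+0, so successive shifts are 0, 1, 2, ….
For flame: f+0=f, l+1=m, a+2=c, m+3=p, e+4=i.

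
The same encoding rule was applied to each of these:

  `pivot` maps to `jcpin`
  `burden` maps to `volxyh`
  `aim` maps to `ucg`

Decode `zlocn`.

fruit

Compare letters: p→j is +20, i→c is +20, v→p is +20 — a constant shift. Each letter is shifted forward by 20 in the alphabet (a Caesar shift of +20).
Reversing it on zlocn: z−20=f, l−20=r, o−20=u, c−20=i, n−20=t.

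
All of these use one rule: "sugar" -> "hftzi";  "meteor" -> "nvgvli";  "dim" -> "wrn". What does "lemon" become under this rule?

ovnlm

This is the alphabet-reversal cipher (Atbash): a becomes z, b becomes y, etc.
On lemon: l↔o, e↔v, m↔n, o↔l, n↔m.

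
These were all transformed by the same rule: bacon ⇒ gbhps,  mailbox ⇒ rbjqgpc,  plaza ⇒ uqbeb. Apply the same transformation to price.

uwjhf

The shift depends on letter class: consonant b→g is +5, but vowel a→b is +1. The rule splits by letter class: vowels +1, consonants +5.
Applying it to price: p(cons)+5=u, r(cons)+5=w, i(vowel)+1=j, c(cons)+5=h, e(vowel)+1=f.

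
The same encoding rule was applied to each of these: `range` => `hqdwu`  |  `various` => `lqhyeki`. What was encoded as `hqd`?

Compare letters: r→h is +16, a→q is +16, n→d is +16 — a constant shift. This is a Caesar cipher with shift 16.
Reversing it on hqd: h−16=r, q−16=a, d−16=n.

ran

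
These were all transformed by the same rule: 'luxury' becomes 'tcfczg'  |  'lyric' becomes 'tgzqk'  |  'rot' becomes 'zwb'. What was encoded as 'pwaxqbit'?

hospital

Compare letters: l→t is +8, u→c is +8, x→f is +8 — a constant shift. Each letter is shifted forward by 8 in the alphabet (a Caesar shift of +8).
Undoing it on pwaxqbit: p−8=h, w−8=o, a−8=s, x−8=p, q−8=i, b−8=t, i−8=a, t−8=l.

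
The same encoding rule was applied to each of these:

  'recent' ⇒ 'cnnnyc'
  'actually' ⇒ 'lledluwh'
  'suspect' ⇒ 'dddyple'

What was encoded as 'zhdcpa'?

Shifts by position in recent: pos 0: r→c (+11), pos 1: e→n (+9), pos 2: c→n (+11), pos 3: e→n (+9) — repeating every 2. The shifts repeat in a cycle of length 2: positions 0,1,… shift by +11, +9, then the pattern repeats.
Decoding zhdcpa: z−11=o, h−9=y, d−11=s, c−9=t, p−11=e, a−9=r.

oyster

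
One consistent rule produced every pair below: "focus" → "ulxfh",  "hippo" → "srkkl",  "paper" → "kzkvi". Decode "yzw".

Each pair mirrors across the alphabet (f↔u, o↔l, c↔x): positions sum to 25. This is the alphabet-reversal cipher (Atbash): a becomes z, b becomes y, etc.
Undoing it on yzw: y↔b, z↔a, w↔d.

bad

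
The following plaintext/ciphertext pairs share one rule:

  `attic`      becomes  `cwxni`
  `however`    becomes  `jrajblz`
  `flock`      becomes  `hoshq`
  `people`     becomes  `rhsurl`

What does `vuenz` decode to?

In attic: a→c is +2, t→w is +3, t→x is +4, i→n is +5 — the shift increases by 1 each position. Each letter shifts forward by (position + 2), i.e. 2, 3, 4, … — the shift grows by one for each successive letter.
Reversing it on vuenz: v−2=t, u−3=r, e−4=a, n−5=i, z−6=t.

trait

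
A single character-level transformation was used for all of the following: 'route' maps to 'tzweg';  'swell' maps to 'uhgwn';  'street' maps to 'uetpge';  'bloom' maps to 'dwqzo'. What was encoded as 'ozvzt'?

motor

Shifts by position in route: pos 0: r→t (+2), pos 1: o→z (+11), pos 2: u→w (+2), pos 3: t→e (+11) — repeating every 2. A repeating key of period 2 is used — shifts +2, +11 over and over.
Reversing it on ozvzt: o−2=m, z−11=o, v−2=t, z−11=o, t−2=r.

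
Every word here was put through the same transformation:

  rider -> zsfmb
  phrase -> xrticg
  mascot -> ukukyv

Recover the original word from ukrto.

Shifts by position in rider: pos 0: r→z (+8), pos 1: i→s (+10), pos 2: d→f (+2), pos 3: e→m (+8), pos 4: r→b (+10) — repeating every 3. It's a Vigenère-style cipher with numeric key [8,10,2]: position i shifts by key[i mod 3].
Reversing it on ukrto: u−8=m, k−10=a, r−2=p, t−8=l, o−10=e.

maple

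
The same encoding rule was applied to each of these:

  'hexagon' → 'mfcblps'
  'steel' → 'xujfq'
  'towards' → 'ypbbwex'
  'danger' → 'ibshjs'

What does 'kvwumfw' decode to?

Shifts by position in hexagon: pos 0: h→m (+5), pos 1: e→f (+1), pos 2: x→c (+5), pos 3: a→b (+1) — repeating every 2. A repeating key of period 2 is used — shifts +5, +1 over and over.
Reversing it on kvwumfw: k−5=f, v−1=u, w−5=r, u−1=t, m−5=h, f−1=e, w−5=r.

further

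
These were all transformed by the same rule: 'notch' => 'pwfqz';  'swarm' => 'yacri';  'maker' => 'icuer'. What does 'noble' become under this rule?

Each letter's alphabet position (a=0..z=25) is mapped through 7·x+2 mod 26 — an affine cipher.
On noble: n(13)→7·13+2≡15=p; o(14)→7·14+2≡22=w; b(1)→7·1+2≡9=j; l(11)→7·11+2≡1=b; e(4)→7·4+2≡4=e (all mod 26).

pwjbe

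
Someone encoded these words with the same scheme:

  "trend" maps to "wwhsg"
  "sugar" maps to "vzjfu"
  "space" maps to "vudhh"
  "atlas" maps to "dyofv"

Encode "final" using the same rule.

inqfo

A repeating key of period 2 is used — shifts +3, +5 over and over.
On final: f+3=i, i+5=n, n+3=q, a+5=f, l+3=o.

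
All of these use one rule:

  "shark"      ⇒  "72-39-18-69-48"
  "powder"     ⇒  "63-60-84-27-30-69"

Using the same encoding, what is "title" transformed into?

75-42-75-51-30

s(#19)→72 and h(#8)→39: differences scale by 3, so n = 3·pos + 15. Each letter becomes 3×(its alphabet position, a=1..z=26) + 15.
Applying it to title: t=20→75, i=9→42, t=20→75, l=12→51, e=5→30.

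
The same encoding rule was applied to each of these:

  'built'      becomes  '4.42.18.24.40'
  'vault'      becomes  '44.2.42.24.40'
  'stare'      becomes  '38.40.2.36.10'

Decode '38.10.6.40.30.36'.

sector

b(#2)→4 and u(#21)→42: differences scale by 2, so n = 2·pos + 0. With a=1..z=26, the number is 2·pos.
Reversing it on 38.10.6.40.30.36: 38→(38−0)÷2=19=s, 10→(10−0)÷2=5=e, 6→(6−0)÷2=3=c, 40→(40−0)÷2=20=t, 30→(30−0)÷2=15=o, 36→(36−0)÷2=18=r.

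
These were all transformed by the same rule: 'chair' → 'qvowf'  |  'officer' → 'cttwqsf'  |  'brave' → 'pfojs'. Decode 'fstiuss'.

Compare letters: c→q is +14, h→v is +14, a→o is +14 — a constant shift. It's a constant shift of +14 (ROT14).
Decoding fstiuss: f−14=r, s−14=e, t−14=f, i−14=u, u−14=g, s−14=e, s−14=e.

refugee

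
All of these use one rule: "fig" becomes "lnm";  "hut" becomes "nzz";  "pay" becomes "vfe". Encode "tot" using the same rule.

Two shifts are in play — +5 for a/e/i/o/u, +6 for every other letter.
Applying it to tot: t(cons)+6=z, o(vowel)+5=t, t(cons)+6=z.

ztz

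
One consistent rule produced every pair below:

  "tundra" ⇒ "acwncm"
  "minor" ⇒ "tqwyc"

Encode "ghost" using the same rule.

In tundra: t→a is +7, u→c is +8, n→w is +9, d→n is +10 — the shift increases by 1 each position. The shift increases by 1 at each position, starting from +7: 7, 8, 9, ….
For ghost: g+7=n, h+8=p, o+9=x, s+10=c, t+11=e.

npxce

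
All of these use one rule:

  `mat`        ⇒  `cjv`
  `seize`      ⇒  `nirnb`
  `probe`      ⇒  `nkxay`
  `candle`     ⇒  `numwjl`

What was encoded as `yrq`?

hip

The output letters match the input read backwards, each shifted +9: mat reversed is tam. The word is reversed, then every letter is shifted forward by 9.
Decoding yrq: shift back: y−9=p, r−9=i, q−9=h → pih; then reverse → hip.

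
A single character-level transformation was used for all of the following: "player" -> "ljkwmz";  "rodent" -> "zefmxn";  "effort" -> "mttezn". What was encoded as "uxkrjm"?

unable

p(15)→l(11) and l(11)→j(9) fit y≡7x+10 (mod 26); the inverse of 7 mod 26 is 15. This is an affine cipher: with a=0,…,z=25, each position x becomes (7x+10) mod 26.
Decoding uxkrjm: u(20)→15·(20−10)≡20=u; x(23)→15·(23−10)≡13=n; k(10)→15·(10−10)≡0=a; r(17)→15·(17−10)≡1=b; j(9)→15·(9−10)≡11=l; m(12)→15·(12−10)≡4=e (all mod 26).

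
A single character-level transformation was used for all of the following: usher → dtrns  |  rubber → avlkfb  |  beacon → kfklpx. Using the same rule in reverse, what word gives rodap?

Shifts by position in usher: pos 0: u→d (+9), pos 1: s→t (+1), pos 2: h→r (+10), pos 3: e→n (+9), pos 4: r→s (+1) — repeating every 3. A repeating key of period 3 is used — shifts +9, +1, +10 over and over.
Decoding rodap: r−9=i, o−1=n, d−10=t, a−9=r, p−1=o.

intro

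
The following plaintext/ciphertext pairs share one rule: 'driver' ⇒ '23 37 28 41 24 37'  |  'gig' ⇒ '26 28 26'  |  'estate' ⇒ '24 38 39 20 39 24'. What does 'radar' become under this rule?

d is letter #4 and maps to 23: an offset of 19. The number is (letter's place in the alphabet, a=1) + 19.
Applying it to radar: r=18→37, a=1→20, d=4→23, a=1→20, r=18→37.

37 20 23 20 37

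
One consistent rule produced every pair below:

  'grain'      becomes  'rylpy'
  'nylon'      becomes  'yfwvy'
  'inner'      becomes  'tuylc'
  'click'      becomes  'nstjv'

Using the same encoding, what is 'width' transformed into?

It's a Vigenère-style cipher with numeric key [11,7]: position i shifts by key[i mod 2].
For width: w+11=h, i+7=p, d+11=o, t+7=a, h+11=s.

hpoas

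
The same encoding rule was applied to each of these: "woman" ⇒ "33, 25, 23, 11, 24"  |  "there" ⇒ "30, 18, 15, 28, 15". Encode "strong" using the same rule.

29, 30, 28, 25, 24, 17

w is letter #23 and maps to 33: an offset of 10. Each letter is replaced by its alphabet position (a=1..z=26) + 10.
On strong: s=19→29, t=20→30, r=18→28, o=15→25, n=14→24, g=7→17.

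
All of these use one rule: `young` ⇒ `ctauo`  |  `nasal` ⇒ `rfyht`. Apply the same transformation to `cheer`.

gmklz

In young: y→c is +4, o→t is +5, u→a is +6, n→u is +7 — the shift increases by 1 each position. The shift increases by 1 at each position, starting from +4: 4, 5, 6, ….
For cheer: c+4=g, h+5=m, e+6=k, e+7=l, r+8=z.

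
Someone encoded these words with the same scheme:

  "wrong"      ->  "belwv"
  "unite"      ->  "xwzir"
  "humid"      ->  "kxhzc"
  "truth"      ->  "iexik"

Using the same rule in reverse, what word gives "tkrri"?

sheet

w(22)→b(1) and r(17)→e(4) fit y≡15x+9 (mod 26); the inverse of 15 mod 26 is 7. This is an affine cipher: with a=0,…,z=25, each position x becomes (15x+9) mod 26.
Decoding tkrri: t(19)→7·(19−9)≡18=s; k(10)→7·(10−9)≡7=h; r(17)→7·(17−9)≡4=e; r(17)→7·(17−9)≡4=e; i(8)→7·(8−9)≡19=t (all mod 26).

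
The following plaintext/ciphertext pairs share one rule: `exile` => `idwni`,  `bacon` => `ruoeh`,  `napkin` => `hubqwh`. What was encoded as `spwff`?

e(4)→i(8) and x(23)→d(3) fit y≡23x+20 (mod 26); the inverse of 23 mod 26 is 17. This is an affine cipher: with a=0,…,z=25, each position x becomes (23x+20) mod 26.
Decoding spwff: s(18)→17·(18−20)≡18=s; p(15)→17·(15−20)≡19=t; w(22)→17·(22−20)≡8=i; f(5)→17·(5−20)≡5=f; f(5)→17·(5−20)≡5=f (all mod 26).

stiff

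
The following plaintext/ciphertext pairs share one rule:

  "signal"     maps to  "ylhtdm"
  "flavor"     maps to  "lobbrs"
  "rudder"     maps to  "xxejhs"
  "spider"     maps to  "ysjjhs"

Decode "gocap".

Shifts by position in signal: pos 0: s→y (+6), pos 1: i→l (+3), pos 2: g→h (+1), pos 3: n→t (+6), pos 4: a→d (+3), pos 5: l→m (+1) — repeating every 3. It's a Vigenère-style cipher with numeric key [6,3,1]: position i shifts by key[i mod 3].
Undoing it on gocap: g−6=a, o−3=l, c−1=b, a−6=u, p−3=m.

album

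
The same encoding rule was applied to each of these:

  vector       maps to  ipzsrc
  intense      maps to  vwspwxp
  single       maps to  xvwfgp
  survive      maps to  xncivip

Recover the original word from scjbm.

tramp

v(21)→i(8) and e(4)→p(15) fit y≡21x+9 (mod 26); the inverse of 21 mod 26 is 5. This is an affine cipher: with a=0,…,z=25, each position x becomes (21x+9) mod 26.
Reversing it on scjbm: s(18)→5·(18−9)≡19=t; c(2)→5·(2−9)≡17=r; j(9)→5·(9−9)≡0=a; b(1)→5·(1−9)≡12=m; m(12)→5·(12−9)≡15=p (all mod 26).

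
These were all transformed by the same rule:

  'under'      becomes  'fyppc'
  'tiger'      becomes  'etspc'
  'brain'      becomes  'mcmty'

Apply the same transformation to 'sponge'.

Shifts by position in under: pos 0: u→f (+11), pos 1: n→y (+11), pos 2: d→p (+12), pos 3: e→p (+11), pos 4: r→c (+11) — repeating every 3. A repeating key of period 3 is used — shifts +11, +11, +12 over and over.
Applying it to sponge: s+11=d, p+11=a, o+12=a, n+11=y, g+11=r, e+12=q.

daayrq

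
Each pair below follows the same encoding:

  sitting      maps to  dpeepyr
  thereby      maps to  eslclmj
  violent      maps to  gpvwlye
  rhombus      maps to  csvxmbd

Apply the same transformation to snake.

The shift depends on letter class: consonant s→d is +11, but vowel i→p is +7. The rule splits by letter class: vowels +7, consonants +11.
For snake: s(cons)+11=d, n(cons)+11=y, a(vowel)+7=h, k(cons)+11=v, e(vowel)+7=l.

dyhvl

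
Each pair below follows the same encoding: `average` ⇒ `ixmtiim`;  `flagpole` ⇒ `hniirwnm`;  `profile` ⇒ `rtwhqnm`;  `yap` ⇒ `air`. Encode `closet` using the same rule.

enwumv

The shift depends on letter class: consonant v→x is +2, but vowel a→i is +8. The rule splits by letter class: vowels +8, consonants +2.
Applying it to closet: c(cons)+2=e, l(cons)+2=n, o(vowel)+8=w, s(cons)+2=u, e(vowel)+8=m, t(cons)+2=v.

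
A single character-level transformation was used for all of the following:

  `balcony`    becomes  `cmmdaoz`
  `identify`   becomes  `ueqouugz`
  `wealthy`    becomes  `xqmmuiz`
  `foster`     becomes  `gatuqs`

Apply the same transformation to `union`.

Two shifts are in play — +12 for a/e/i/o/u, +1 for every other letter.
For union: u(vowel)+12=g, n(cons)+1=o, i(vowel)+12=u, o(vowel)+12=a, n(cons)+1=o.

gouao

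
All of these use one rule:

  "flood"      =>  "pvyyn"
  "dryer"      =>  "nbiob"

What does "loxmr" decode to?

Compare letters: f→p is +10, l→v is +10, o→y is +10 — a constant shift. It's a constant shift of +10 (ROT10).
Decoding loxmr: l−10=b, o−10=e, x−10=n, m−10=c, r−10=h.

bench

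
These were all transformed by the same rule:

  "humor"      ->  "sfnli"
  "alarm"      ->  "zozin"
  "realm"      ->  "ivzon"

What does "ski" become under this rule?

hpr

Each pair mirrors across the alphabet (h↔s, u↔f, m↔n): positions sum to 25. This is the alphabet-reversal cipher (Atbash): a becomes z, b becomes y, etc.
On ski: s↔h, k↔p, i↔r.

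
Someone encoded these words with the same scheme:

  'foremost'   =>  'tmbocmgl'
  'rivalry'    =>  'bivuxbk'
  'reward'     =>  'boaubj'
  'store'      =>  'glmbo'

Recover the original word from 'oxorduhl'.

elephant

This is an affine cipher: with a=0,…,z=25, each position x becomes (5x+20) mod 26.
Decoding oxorduhl: o(14)→21·(14−20)≡4=e; x(23)→21·(23−20)≡11=l; o(14)→21·(14−20)≡4=e; r(17)→21·(17−20)≡15=p; d(3)→21·(3−20)≡7=h; u(20)→21·(20−20)≡0=a; h(7)→21·(7−20)≡13=n; l(11)→21·(11−20)≡19=t (all mod 26).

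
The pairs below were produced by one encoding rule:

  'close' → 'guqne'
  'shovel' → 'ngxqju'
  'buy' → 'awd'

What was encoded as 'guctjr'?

phrase

The output letters match the input read backwards, each shifted +2: close reversed is esolc. The word is reversed, then every letter is shifted forward by 2.
Undoing it on guctjr: shift back: g−2=e, u−2=s, c−2=a, t−2=r, j−2=h, r−2=p → esarhp; then reverse → phrase.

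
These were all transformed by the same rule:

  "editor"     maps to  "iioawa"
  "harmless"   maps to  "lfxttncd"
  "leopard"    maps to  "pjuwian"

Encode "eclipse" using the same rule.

ihrpxbo

In editor: e→i is +4, d→i is +5, i→o is +6, t→a is +7 — the shift increases by 1 each position. Letter i (0-indexed) is shifted by i+4, so successive shifts are 4, 5, 6, ….
On eclipse: e+4=i, c+5=h, l+6=r, i+7=p, p+8=x, s+9=b, e+10=o.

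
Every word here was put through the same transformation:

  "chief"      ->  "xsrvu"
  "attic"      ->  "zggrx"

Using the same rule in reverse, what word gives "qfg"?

jut

Each pair mirrors across the alphabet (c↔x, h↔s, i↔r): positions sum to 25. Letters are reflected about the middle of the alphabet (position → 25−position): Atbash.
Decoding qfg: q↔j, f↔u, g↔t.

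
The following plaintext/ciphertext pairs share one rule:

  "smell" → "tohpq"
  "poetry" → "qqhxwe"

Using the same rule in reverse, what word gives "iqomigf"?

holiday

In smell: s→t is +1, m→o is +2, e→h is +3, l→p is +4 — the shift increases by 1 each position. The shift increases by 1 at each position, starting from +1: 1, 2, 3, ….
Decoding iqomigf: i−1=h, q−2=o, o−3=l, m−4=i, i−5=d, g−6=a, f−7=y.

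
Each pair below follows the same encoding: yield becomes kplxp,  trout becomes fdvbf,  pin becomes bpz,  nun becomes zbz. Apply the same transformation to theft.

ftlrf

Vowels shift forward by 7 and consonants shift forward by 12.
For theft: t(cons)+12=f, h(cons)+12=t, e(vowel)+7=l, f(cons)+12=r, t(cons)+12=f.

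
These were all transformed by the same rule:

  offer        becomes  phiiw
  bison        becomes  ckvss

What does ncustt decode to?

maroon

In offer: o→p is +1, f→h is +2, f→i is +3, e→i is +4 — the shift increases by 1 each position. Each letter shifts forward by (position + 1), i.e. 1, 2, 3, … — the shift grows by one for each successive letter.
Decoding ncustt: n−1=m, c−2=a, u−3=r, s−4=o, t−5=o, t−6=n.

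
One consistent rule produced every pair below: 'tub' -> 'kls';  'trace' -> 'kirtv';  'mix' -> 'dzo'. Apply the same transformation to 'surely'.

Compare letters: t→k is +17, u→l is +17, b→s is +17 — a constant shift. This is a Caesar cipher with shift 17.
On surely: s+17=j, u+17=l, r+17=i, e+17=v, l+17=c, y+17=p.

jlivcp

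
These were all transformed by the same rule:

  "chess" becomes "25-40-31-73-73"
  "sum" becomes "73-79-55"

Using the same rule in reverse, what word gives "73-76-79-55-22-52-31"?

stumble

With a=1..z=26, the number is 3·pos + 16.
Decoding 73-76-79-55-22-52-31: 73→(73−16)÷3=19=s, 76→(76−16)÷3=20=t, 79→(79−16)÷3=21=u, 55→(55−16)÷3=13=m, 22→(22−16)÷3=2=b, 52→(52−16)÷3=12=l, 31→(31−16)÷3=5=e.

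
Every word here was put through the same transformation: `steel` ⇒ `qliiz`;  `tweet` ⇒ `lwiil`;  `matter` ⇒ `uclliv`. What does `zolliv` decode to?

s(18)→q(16) and t(19)→l(11) fit y≡21x+2 (mod 26); the inverse of 21 mod 26 is 5. Each letter's alphabet position (a=0..z=25) is mapped through 21·x+2 mod 26 — an affine cipher.
Decoding zolliv: z(25)→5·(25−2)≡11=l; o(14)→5·(14−2)≡8=i; l(11)→5·(11−2)≡19=t; l(11)→5·(11−2)≡19=t; i(8)→5·(8−2)≡4=e; v(21)→5·(21−2)≡17=r (all mod 26).

litter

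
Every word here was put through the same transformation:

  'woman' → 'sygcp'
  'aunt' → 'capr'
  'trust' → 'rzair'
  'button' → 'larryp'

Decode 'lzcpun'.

w(22)→s(18) and o(14)→y(24) fit y≡9x+2 (mod 26); the inverse of 9 mod 26 is 3. Treating letters as 0–25, the rule is x ↦ 9x + 2 (mod 26).
Undoing it on lzcpun: l(11)→3·(11−2)≡1=b; z(25)→3·(25−2)≡17=r; c(2)→3·(2−2)≡0=a; p(15)→3·(15−2)≡13=n; u(20)→3·(20−2)≡2=c; n(13)→3·(13−2)≡7=h (all mod 26).

branch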